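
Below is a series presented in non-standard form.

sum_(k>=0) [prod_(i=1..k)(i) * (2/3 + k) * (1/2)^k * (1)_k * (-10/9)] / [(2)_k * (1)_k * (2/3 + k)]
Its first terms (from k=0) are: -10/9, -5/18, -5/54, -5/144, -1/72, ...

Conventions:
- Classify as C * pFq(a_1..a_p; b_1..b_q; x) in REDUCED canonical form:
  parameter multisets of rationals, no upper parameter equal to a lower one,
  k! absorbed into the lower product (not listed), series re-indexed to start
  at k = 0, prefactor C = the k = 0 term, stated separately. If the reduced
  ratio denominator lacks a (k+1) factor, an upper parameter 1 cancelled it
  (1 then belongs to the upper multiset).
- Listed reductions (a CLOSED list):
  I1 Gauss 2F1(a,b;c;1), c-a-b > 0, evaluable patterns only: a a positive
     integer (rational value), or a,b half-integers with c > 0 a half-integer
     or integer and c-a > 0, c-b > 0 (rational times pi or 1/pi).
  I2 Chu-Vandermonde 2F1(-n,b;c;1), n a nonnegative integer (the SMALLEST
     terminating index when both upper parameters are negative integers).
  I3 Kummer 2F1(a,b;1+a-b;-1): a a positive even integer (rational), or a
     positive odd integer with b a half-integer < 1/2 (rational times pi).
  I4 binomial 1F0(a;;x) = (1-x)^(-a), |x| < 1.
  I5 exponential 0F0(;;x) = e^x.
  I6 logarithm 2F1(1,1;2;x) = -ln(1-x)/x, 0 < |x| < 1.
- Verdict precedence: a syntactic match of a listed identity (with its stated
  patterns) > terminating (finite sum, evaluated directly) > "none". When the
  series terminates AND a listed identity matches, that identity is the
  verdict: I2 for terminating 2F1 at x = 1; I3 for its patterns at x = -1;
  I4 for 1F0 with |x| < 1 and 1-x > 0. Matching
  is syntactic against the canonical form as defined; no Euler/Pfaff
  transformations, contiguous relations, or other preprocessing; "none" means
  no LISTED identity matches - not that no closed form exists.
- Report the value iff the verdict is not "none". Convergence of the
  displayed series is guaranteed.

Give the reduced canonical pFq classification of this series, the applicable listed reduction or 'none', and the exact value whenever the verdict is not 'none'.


Key observation: x = (1/2) and (1)_k (C = -10/9) is k! itself.
Step ratio: r(k) = (1/2) * (k+1) (k+1) / [(k+2) (k+1)] - rational in k. x = (1/2); t_0 = -10/9; negate the roots.

At argument 1/2: a 2F1 with upper {1, 1}, lower {2}, scaled by C = -10/9. Verdict at x = 1/2: the logarithmic series (I6) matches (the logarithm: parameters (1,1;2), x = 1/2). Sum: (20/9) * ln(1/2).


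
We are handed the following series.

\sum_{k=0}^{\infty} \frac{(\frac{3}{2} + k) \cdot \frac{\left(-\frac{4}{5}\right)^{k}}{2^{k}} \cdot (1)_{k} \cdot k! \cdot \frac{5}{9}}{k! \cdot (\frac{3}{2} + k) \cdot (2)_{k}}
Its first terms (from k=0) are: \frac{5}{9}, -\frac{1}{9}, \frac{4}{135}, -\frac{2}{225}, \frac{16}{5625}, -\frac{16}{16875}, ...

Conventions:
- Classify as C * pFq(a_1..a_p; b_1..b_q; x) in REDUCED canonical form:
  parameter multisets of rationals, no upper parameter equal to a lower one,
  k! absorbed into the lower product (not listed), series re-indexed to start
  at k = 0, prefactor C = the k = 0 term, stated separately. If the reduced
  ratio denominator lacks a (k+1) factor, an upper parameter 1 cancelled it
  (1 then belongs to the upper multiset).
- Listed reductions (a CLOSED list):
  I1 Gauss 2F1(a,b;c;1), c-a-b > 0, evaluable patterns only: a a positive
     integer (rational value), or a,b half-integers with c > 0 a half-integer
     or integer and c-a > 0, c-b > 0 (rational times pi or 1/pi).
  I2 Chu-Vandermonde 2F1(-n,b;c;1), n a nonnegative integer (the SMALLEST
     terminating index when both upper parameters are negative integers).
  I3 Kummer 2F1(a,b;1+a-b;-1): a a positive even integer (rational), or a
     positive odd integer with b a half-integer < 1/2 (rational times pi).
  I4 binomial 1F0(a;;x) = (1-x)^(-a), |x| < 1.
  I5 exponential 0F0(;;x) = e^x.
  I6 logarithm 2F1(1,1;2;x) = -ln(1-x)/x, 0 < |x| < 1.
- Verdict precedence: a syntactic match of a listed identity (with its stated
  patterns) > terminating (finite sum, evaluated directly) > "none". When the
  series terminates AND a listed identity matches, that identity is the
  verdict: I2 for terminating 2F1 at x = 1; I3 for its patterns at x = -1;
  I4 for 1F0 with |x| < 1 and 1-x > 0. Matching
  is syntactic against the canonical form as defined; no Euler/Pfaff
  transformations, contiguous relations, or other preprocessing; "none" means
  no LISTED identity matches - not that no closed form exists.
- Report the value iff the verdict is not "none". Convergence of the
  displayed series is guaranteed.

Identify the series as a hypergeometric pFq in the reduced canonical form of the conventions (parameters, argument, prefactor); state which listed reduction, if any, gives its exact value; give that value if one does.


With C = \frac{5}{9}: the canonical form is 2F1(1, 1; 2; -\frac{2}{5}). Verdict: logarithm (I6) applies (the logarithm: parameters (1,1;2), x = -\frac{2}{5}). Exact value: \frac{25}{18} \cdot \ln\left(\frac{7}{5}\right).

Structural cue: t_0 being \frac{5}{9}, the factor k + 3/2 cancels (top and bottom), leaving C = 5/9, x = -2/5.
Adjacent-term ratio: r(k) = -\frac{2}{5} * (k+1) (k+1) / [(k+2) (k+1)] - rational in k, leading ratio -\frac{2}{5}; with t_0 = \frac{5}{9}, classification follows.


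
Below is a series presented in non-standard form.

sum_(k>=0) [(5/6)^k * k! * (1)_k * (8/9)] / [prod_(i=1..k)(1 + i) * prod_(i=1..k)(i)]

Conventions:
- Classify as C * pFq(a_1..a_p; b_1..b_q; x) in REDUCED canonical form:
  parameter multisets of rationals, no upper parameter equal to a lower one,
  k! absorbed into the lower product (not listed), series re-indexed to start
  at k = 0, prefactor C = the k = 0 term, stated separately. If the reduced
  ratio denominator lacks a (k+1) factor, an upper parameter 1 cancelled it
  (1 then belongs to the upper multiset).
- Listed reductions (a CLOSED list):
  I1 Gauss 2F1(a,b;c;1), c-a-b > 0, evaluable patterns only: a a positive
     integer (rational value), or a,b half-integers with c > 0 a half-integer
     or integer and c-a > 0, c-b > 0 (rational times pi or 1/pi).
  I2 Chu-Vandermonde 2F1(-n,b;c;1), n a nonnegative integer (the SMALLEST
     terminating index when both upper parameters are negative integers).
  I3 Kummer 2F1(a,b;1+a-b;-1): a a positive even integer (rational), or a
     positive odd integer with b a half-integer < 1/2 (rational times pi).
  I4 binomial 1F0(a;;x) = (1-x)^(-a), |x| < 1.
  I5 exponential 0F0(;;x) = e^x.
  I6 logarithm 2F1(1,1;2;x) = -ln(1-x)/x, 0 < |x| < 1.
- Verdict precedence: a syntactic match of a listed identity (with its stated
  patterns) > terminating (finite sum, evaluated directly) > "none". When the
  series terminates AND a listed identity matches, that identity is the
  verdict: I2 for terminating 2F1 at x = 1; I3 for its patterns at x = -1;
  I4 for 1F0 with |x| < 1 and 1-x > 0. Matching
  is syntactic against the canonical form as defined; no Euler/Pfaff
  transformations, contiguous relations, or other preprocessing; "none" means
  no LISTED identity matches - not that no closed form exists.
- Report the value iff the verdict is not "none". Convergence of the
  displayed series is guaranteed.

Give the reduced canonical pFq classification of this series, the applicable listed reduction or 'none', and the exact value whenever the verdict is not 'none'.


Classification (C = 8/9): 2F1 with upper {1, 1}, lower {2}, argument x = 5/6. Verdict (x = 5/6): logarithm (I6) applies (the logarithm: parameters (1,1;2), x = 5/6). Value: (-16/15) * ln(1/6).

Key step: x = (5/6) and the factorial ratio (C = 8/9, x = 5/6) (k+a-1)!/(a-1)! is a rising factorial (a)_k.
Adjacent-term ratio: r(k) = (5/6) * (k+1) (k+1) / [(k+2) (k+1)] - rational in k. x = (5/6); t_0 = 8/9; negate the roots.


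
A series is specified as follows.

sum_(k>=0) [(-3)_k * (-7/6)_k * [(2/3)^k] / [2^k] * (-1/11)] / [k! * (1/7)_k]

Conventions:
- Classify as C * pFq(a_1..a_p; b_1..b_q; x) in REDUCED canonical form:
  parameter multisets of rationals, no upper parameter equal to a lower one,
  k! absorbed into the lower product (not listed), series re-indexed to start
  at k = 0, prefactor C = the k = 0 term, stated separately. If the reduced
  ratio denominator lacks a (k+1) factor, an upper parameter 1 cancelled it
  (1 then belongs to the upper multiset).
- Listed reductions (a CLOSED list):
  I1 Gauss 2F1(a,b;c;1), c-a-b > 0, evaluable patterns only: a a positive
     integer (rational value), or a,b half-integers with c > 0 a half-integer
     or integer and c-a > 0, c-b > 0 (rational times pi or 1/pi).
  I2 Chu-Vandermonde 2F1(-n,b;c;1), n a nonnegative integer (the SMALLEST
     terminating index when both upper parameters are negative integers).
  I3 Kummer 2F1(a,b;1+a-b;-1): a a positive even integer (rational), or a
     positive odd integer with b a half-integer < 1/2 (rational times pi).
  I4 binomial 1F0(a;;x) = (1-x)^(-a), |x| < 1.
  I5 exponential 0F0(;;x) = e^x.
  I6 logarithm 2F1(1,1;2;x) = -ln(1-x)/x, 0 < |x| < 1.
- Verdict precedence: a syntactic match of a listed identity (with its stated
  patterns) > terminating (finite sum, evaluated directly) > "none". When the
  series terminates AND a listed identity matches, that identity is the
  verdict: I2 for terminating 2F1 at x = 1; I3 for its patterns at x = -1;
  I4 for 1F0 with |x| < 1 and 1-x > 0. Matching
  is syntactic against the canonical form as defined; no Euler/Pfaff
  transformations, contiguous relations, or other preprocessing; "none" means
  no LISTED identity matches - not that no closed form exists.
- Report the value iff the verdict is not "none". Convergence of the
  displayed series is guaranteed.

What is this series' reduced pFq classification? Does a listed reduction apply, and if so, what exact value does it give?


Reduced: x = 1/3, 2F1, upper = {-3, -7/6}, lower = {1/7}, C = -1/11. Verdict: terminating. With -3 upstairs the series is a 4-term polynomial sum; evaluated term by term. Hence: -1336205/1539648.

First insight: t_0 being -1/11, the two k-th powers (C = -1/11, x = 1/3) combine into one argument.
Ratio: r(k) = (1/3) * (k-3) (k-7/6) / [(k+1/7) (k+1)] - rational; roots negated = parameters, x = (1/3), C = -1/11.


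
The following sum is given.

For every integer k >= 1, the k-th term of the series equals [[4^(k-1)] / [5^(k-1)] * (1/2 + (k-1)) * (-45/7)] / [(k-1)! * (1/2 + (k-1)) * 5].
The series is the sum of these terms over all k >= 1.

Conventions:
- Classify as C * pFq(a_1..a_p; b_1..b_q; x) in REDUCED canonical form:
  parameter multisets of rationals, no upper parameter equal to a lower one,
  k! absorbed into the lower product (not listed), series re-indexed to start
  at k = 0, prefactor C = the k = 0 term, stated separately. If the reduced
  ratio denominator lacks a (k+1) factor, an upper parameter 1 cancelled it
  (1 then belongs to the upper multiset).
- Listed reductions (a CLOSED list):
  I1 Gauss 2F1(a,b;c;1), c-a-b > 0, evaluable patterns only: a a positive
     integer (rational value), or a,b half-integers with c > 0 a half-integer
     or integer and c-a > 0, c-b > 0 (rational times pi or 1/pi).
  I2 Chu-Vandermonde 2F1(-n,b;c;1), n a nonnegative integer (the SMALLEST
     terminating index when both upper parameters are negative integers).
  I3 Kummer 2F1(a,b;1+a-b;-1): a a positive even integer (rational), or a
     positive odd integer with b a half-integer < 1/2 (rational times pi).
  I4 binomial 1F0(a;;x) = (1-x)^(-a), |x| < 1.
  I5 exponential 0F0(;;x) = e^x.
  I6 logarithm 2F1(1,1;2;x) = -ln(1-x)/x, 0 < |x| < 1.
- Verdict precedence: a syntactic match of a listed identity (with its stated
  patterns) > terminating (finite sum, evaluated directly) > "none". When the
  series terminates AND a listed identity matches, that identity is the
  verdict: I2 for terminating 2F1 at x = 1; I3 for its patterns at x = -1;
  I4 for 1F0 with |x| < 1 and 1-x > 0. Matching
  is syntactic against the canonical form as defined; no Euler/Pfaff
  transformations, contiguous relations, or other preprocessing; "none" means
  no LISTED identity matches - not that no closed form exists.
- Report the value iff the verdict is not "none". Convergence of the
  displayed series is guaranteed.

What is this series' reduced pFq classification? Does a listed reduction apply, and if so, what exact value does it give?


Structural cue: with t_0 = -9/7, the factor k + 1/2 cancels (top and bottom), leaving C = -9/7, x = 4/5.
Step ratio: r(k) = (4/5) * 1 / [(k+1)] - rational in k. x = (4/5); t_0 = -9/7; negate the roots.

Reduced: x = 4/5, 0F0, upper = {-}, lower = {-}, C = -9/7. Verdict (x = 4/5): the I5 exponential reduction applies (the 0F0 exponential series at x = 4/5). Sum: (-9/7) * e^(4/5).


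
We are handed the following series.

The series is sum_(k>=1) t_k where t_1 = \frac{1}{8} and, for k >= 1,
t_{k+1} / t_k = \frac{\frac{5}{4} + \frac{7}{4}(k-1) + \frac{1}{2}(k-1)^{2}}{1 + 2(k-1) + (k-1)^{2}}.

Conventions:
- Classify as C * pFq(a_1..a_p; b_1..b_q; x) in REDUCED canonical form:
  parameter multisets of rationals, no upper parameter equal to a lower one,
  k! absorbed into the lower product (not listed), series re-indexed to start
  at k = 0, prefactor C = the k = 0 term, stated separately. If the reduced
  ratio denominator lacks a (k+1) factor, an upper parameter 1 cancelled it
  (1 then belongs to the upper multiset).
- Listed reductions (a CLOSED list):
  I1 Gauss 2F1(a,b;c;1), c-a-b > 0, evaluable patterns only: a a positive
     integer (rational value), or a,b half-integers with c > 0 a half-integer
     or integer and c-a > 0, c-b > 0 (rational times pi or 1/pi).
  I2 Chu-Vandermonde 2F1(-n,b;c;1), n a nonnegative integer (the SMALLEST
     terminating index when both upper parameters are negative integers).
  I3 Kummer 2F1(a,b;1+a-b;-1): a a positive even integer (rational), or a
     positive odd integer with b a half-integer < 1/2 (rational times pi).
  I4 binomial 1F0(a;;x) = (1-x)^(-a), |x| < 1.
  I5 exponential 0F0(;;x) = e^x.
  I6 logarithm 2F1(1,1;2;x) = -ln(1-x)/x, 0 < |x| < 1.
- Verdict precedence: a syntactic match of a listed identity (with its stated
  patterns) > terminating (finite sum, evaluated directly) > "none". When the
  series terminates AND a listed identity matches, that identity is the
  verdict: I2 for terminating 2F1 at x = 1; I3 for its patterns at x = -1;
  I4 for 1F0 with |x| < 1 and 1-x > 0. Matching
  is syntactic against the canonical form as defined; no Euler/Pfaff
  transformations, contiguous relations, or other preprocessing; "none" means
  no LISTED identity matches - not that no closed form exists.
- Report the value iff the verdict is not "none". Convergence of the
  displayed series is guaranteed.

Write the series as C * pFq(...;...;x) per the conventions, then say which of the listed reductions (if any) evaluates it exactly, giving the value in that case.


At argument \frac{1}{2}: a 1F0 with upper {\frac{5}{2}}, lower {-}, scaled by C = \frac{1}{8}. Verdict: the binomial series (I4) matches (the 1F0 binomial series: exponent -5/2, x = \frac{1}{2}). Hence: \frac{1}{8} \cdot \left(\frac{1}{2}\right)^{-\frac{5}{2}}.

Key observation: x = \frac{1}{2} and roots of the ratio polynomials (C = 1/8, x = 1/2) are the negated parameters.
Ratio: r(k) = \frac{1}{2} * (k+\frac{5}{2}) / [(k+1)] - rational in k. x = \frac{1}{2}; t_0 = \frac{1}{8}; negate the roots.


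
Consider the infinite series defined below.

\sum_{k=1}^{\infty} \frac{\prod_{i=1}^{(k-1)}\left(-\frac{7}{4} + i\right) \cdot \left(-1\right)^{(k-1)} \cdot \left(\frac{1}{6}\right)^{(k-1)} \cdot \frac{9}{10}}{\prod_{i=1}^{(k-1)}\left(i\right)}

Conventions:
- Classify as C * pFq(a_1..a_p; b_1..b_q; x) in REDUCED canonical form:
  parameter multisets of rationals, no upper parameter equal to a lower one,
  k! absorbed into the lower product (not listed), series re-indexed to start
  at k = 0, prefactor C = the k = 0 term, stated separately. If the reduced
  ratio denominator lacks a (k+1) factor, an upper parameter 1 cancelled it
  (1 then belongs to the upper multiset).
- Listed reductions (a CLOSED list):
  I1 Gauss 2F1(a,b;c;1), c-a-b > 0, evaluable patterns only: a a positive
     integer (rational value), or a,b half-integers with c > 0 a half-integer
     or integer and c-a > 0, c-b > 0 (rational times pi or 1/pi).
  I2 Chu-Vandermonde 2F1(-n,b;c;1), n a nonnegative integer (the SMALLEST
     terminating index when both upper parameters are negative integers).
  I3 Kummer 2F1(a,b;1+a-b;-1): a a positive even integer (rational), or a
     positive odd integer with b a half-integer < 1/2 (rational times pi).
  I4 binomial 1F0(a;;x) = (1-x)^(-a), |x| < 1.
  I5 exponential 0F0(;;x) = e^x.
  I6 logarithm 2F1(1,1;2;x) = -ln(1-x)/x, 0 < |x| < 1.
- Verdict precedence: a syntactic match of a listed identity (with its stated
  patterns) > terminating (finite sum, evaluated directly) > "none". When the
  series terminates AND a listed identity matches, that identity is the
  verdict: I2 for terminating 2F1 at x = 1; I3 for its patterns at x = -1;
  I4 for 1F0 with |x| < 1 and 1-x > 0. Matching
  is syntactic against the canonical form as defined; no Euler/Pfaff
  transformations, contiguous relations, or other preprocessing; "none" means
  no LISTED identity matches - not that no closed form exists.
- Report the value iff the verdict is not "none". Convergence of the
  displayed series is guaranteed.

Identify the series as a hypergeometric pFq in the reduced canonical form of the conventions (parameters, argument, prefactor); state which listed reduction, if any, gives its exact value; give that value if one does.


Reduced: x = -\frac{1}{6}, 1F0, upper = {-\frac{3}{4}}, lower = {-}, C = \frac{9}{10}. Verdict at x = -\frac{1}{6}: the I4 binomial reduction matches (the 1F0 binomial series: exponent 3/4, x = -\frac{1}{6}). Hence: \frac{9}{10} \cdot \left(\frac{7}{6}\right)^{\frac{3}{4}}.

Structural cue: from the first term \frac{9}{10}: the running product (prefactor 9/10) telescopes to a rising factorial.
Adjacent-term ratio: r(k) = -\frac{1}{6} * (k-\frac{3}{4}) / [(k+1)] - rational in k. x = -\frac{1}{6}; t_0 = \frac{9}{10}; negate the roots.


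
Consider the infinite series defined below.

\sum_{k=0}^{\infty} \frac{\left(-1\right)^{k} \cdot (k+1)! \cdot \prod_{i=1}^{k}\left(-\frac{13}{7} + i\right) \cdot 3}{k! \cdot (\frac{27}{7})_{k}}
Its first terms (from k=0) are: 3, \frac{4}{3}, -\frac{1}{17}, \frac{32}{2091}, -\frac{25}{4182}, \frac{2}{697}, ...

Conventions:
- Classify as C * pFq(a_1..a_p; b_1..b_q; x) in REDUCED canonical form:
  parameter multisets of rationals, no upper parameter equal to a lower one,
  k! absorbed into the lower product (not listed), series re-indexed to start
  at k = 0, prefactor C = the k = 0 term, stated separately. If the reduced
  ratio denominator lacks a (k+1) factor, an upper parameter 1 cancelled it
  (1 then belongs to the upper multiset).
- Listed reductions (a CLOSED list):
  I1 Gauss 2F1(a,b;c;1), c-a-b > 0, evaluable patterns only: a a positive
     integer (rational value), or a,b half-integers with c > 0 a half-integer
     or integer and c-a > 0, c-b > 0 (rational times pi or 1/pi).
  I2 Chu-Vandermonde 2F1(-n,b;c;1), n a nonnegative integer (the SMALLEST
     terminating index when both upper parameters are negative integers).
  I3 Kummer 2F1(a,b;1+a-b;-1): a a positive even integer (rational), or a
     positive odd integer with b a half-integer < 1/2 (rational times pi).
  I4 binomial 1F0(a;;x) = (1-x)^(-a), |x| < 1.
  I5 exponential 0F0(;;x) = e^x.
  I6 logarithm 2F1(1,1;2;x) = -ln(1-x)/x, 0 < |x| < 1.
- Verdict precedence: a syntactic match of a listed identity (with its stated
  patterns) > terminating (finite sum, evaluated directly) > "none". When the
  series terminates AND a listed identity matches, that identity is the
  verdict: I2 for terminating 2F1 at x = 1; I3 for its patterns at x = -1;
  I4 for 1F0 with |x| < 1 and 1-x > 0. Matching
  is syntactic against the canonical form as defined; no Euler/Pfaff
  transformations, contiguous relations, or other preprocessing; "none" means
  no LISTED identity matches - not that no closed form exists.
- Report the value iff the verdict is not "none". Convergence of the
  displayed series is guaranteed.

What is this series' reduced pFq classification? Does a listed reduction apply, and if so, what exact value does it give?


The series (x = -1) is 2F1: upper {-\frac{6}{7}, 2}, lower {\frac{27}{7}}, prefactor 3. Verdict: the Kummer evaluation I3 fires (x = -1; c = \frac{27}{7} equals 1+a-b for upper {-\frac{6}{7}, 2}: listed pattern). Exact value: \frac{30}{7}.

Structural cue: t_0 being 3, the running product (prefactor 3) telescopes to a rising factorial.
Term ratio: r(k) = -1 * (k-\frac{6}{7}) (k+2) / [(k+\frac{27}{7}) (k+1)] - poly over poly, x = -1 from leading terms; C = 3 at k = 0.


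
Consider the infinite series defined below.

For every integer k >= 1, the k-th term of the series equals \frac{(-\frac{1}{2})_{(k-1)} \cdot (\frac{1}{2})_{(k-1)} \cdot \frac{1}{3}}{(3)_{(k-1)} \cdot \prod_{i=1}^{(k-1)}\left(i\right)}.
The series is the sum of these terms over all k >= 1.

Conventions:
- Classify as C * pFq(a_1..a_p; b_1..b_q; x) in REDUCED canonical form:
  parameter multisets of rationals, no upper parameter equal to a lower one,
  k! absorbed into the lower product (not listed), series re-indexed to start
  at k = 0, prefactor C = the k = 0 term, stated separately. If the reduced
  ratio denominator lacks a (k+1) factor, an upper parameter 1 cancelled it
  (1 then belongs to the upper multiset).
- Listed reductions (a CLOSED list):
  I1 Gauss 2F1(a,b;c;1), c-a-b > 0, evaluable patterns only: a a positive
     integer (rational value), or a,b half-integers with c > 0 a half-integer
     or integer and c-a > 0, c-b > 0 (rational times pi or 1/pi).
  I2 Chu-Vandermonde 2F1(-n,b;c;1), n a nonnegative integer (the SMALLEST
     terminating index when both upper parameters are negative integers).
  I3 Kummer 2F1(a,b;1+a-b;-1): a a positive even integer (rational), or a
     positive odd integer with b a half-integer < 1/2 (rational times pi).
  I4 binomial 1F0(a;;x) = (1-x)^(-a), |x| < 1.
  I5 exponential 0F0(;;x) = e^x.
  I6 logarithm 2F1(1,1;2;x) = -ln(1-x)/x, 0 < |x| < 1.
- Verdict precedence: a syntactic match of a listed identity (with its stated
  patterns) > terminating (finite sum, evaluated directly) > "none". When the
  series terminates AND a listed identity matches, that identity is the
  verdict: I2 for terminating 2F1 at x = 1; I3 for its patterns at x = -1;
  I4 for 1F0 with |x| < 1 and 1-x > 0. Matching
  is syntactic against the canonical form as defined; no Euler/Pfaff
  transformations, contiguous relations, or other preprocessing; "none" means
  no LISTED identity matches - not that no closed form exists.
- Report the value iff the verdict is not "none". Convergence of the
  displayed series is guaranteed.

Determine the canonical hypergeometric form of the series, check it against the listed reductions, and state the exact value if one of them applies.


This is \frac{1}{3} * 2F1(-\frac{1}{2}, \frac{1}{2}; 3; 1) in reduced canonical form. Verdict: Gauss's theorem I1 (half-integer case) applies (x = 1; upper {-\frac{1}{2}, \frac{1}{2}} half-integers, c = 3 in the evaluable pattern). Sum: \frac{128}{135} / \pi.

The tell: with t_0 = \frac{1}{3}, the product of the first k integers (C = 1/3) is k!.
Consecutive-term ratio: r(k) = 1 * (k-\frac{1}{2}) (k+\frac{1}{2}) / [(k+3) (k+1)] - rational; roots negated = parameters, x = 1, C = \frac{1}{3}.


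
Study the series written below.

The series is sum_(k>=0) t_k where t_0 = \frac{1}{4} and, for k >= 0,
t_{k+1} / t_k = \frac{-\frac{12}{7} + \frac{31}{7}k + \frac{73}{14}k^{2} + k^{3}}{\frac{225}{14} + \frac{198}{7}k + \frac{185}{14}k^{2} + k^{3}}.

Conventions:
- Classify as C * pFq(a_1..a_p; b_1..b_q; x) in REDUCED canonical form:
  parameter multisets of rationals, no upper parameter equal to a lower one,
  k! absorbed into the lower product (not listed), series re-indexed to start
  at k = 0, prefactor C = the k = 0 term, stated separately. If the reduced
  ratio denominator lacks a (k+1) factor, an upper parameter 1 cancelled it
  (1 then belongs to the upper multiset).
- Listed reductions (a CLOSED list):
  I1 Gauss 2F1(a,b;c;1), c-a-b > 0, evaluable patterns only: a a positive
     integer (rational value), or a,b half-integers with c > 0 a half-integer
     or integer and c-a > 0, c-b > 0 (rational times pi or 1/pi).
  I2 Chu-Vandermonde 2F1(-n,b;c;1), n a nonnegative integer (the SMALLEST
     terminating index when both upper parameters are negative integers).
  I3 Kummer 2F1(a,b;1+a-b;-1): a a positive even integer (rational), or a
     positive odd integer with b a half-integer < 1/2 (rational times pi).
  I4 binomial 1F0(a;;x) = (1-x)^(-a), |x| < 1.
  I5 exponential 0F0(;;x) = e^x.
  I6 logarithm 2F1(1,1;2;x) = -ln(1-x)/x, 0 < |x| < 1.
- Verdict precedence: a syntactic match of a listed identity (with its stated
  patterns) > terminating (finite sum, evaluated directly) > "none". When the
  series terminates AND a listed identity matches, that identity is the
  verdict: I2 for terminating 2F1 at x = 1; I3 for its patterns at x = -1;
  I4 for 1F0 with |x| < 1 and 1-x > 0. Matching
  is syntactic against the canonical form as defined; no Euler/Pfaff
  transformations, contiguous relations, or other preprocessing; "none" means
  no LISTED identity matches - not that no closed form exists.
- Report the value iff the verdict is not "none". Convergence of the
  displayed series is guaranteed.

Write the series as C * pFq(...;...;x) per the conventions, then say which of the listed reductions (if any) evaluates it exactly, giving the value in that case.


At argument 1: a 2F1 with upper {-\frac{2}{7}, 4}, lower {\frac{75}{7}}, scaled by C = \frac{1}{4}. Verdict: this is Gauss (I1, integer-parameter pattern) (x = 1: the Gamma ratio telescopes since c-a-b = 7 > 0 and a = 4 in Z>0). Value: \frac{146217}{672280}.

First insight: with t_0 = \frac{1}{4}, cancel k + 3/2 from the displayed ratio first; then C = 1/4.
Term ratio: r(k) = 1 * (k-\frac{2}{7}) (k+4) / [(k+\frac{75}{7}) (k+1)] ; factor over Q: parameters, x = 1, and C = \frac{1}{4}.


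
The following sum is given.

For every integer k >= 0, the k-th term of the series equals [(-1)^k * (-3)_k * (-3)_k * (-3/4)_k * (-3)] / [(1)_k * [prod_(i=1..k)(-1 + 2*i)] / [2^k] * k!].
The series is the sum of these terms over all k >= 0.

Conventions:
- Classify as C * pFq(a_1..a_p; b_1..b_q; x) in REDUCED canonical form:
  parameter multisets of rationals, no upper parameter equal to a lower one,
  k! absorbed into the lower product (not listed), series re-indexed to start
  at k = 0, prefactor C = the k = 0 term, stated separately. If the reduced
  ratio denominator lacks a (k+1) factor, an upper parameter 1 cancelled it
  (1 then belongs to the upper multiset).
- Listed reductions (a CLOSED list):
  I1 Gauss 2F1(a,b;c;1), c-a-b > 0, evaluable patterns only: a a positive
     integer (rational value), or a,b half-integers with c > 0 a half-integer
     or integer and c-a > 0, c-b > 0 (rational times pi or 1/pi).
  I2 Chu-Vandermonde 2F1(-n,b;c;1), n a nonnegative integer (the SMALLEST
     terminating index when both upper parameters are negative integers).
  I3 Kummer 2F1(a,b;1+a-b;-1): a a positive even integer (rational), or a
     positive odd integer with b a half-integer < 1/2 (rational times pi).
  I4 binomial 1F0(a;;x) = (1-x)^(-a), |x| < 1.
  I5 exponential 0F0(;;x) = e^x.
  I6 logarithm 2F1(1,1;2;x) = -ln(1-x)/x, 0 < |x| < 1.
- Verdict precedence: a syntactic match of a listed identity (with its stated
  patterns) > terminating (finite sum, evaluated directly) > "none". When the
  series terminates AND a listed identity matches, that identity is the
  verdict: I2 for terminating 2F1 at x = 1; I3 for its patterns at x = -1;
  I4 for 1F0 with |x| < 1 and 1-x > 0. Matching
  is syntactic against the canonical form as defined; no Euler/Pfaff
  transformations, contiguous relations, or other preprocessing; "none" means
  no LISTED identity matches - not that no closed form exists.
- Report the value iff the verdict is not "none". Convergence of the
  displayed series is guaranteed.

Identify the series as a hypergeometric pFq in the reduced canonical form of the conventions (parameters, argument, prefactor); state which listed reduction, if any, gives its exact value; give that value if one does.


Key step: t_0 = -3 here, and the lower odd product (C = -3) is 2^k (1/2)_k.
Step ratio: r(k) = (-1) * (k-3) (k-3) (k-3/4) / [(k+1/2) (k+1) (k+1)] ; factor over Q: parameters, x = (-1), and C = -3.

This is -3 * 3F2(-3, -3, -3/4; 1/2, 1; -1) in reduced canonical form. Verdict: terminating. (-3)_k vanishes past k = 3, leaving a 4-term sum, computed directly. Sum: -297/8.


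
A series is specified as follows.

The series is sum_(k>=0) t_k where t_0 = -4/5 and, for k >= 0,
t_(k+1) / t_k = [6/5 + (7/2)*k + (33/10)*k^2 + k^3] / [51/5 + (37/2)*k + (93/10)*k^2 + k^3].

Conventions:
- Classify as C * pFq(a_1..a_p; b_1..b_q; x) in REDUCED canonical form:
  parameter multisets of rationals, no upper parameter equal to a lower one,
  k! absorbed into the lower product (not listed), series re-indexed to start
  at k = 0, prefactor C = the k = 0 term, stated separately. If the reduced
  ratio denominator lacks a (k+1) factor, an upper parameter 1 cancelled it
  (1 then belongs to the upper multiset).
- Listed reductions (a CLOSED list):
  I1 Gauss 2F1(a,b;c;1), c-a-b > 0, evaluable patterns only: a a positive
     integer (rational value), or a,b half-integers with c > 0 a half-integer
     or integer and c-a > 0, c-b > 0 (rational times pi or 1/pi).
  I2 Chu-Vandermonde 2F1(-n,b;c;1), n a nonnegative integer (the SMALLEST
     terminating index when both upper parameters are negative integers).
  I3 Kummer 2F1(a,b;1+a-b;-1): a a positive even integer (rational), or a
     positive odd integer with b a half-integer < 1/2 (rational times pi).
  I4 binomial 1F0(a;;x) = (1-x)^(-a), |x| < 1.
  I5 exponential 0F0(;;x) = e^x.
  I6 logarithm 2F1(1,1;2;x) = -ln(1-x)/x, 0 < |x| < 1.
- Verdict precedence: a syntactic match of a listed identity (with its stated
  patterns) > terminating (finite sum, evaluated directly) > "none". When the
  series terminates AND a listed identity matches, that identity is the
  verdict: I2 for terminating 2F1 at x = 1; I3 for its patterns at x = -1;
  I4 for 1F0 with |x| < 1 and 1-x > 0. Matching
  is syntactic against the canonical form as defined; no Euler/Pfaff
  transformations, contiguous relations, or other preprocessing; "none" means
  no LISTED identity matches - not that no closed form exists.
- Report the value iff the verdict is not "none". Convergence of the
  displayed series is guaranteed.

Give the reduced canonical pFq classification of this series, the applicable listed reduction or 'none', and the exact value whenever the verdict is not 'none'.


Key step: x = 1 and the expanded ratio factors over Q; C = -4/5, roots give parameters.
Step ratio: r(k) = 1 * (k+4/5) (k+1) / [(k+34/5) (k+1)] - rational in k. x = 1; t_0 = -4/5; negate the roots.

Prefactor -4/5, argument 1: 2F1 with upper {4/5, 1} over lower {34/5}. Verdict at x = 1: Gauss's theorem (I1) matches (x = 1: the Gamma ratio telescopes since c-a-b = 5 > 0 and a = 1 in Z>0). Its exact value is -116/125.


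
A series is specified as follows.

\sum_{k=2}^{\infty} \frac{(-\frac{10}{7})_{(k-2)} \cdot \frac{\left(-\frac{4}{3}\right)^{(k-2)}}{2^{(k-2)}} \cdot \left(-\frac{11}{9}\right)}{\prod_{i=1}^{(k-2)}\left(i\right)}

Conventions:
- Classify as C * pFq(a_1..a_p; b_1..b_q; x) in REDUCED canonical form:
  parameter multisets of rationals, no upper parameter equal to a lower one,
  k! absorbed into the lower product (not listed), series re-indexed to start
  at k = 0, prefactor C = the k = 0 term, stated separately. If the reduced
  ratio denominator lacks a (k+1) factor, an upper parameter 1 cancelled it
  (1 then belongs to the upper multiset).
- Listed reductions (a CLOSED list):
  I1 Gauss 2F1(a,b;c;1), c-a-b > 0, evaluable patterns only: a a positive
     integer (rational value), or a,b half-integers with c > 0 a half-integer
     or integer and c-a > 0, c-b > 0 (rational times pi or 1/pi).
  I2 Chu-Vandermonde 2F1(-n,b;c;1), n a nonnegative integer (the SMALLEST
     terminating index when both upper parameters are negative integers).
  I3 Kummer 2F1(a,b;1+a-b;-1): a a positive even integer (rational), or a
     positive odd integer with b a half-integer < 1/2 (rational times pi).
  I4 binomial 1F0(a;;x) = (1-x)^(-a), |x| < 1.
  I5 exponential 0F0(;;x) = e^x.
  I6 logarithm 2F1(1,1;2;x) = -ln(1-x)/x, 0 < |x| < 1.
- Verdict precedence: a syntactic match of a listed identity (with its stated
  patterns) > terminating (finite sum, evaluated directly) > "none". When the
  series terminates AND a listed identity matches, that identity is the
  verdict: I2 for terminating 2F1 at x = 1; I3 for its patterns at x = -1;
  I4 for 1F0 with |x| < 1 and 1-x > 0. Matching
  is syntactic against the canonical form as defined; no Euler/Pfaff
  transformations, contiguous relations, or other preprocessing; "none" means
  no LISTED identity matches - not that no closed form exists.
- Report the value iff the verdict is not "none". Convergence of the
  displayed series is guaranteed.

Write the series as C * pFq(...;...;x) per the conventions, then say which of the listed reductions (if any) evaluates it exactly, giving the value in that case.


Key step: t_0 being -\frac{11}{9}, the two k-th powers (C = -11/9) combine into one argument.
Adjacent-term ratio: r(k) = -\frac{2}{3} * (k-\frac{10}{7}) / [(k+1)] - poly over poly, x = -\frac{2}{3} from leading terms; C = -\frac{11}{9} at k = 0.

Prefactor -\frac{11}{9}, argument -\frac{2}{3}: 1F0 with upper {-\frac{10}{7}} over lower {-}. Verdict: the binomial series (I4) fires (the 1F0 binomial series: exponent 10/7, x = -\frac{2}{3}). Sum: \left(-\frac{11}{9}\right) \cdot \left(\frac{5}{3}\right)^{\frac{10}{7}}.


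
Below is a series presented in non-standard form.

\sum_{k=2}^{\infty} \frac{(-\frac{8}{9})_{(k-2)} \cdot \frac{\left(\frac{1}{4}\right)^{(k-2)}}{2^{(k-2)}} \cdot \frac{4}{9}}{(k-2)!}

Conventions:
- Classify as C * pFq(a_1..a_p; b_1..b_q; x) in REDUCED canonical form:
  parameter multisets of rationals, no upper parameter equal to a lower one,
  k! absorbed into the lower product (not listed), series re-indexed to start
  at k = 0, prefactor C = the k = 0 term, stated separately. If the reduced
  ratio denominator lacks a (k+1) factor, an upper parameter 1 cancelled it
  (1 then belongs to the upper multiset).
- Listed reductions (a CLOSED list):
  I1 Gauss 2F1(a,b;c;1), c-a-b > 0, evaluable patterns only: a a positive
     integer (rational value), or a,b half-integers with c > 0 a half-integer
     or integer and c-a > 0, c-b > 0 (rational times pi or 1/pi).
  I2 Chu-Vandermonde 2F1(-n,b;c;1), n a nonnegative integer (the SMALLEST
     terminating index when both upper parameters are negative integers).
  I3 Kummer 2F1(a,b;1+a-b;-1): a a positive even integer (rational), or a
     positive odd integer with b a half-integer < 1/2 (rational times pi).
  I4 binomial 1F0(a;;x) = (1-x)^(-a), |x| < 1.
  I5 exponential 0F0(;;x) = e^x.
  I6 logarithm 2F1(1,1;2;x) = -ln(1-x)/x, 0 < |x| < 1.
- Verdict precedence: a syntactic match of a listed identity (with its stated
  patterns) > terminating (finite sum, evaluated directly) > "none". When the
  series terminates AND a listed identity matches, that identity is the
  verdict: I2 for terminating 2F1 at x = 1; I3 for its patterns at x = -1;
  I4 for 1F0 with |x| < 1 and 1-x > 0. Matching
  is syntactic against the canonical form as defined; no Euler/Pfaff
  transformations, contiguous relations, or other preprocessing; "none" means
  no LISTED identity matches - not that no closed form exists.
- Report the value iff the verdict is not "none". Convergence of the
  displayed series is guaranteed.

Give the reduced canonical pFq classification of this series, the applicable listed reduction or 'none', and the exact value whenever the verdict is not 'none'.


This is \frac{4}{9} * 1F0(-\frac{8}{9}; -; \frac{1}{8}) in reduced canonical form. Verdict at x = \frac{1}{8}: the I4 binomial reduction matches (the 1F0 binomial series: exponent 8/9, x = \frac{1}{8}). Value: \frac{4}{9} \cdot \left(\frac{7}{8}\right)^{\frac{8}{9}}.

Key step: with t_0 = \frac{4}{9}, the two k-th powers (C = 4/9, x = 1/8) combine into one argument.
Term ratio: r(k) = \frac{1}{8} * (k-\frac{8}{9}) / [(k+1)] - rational in k. x = \frac{1}{8}; t_0 = \frac{4}{9}; negate the roots.


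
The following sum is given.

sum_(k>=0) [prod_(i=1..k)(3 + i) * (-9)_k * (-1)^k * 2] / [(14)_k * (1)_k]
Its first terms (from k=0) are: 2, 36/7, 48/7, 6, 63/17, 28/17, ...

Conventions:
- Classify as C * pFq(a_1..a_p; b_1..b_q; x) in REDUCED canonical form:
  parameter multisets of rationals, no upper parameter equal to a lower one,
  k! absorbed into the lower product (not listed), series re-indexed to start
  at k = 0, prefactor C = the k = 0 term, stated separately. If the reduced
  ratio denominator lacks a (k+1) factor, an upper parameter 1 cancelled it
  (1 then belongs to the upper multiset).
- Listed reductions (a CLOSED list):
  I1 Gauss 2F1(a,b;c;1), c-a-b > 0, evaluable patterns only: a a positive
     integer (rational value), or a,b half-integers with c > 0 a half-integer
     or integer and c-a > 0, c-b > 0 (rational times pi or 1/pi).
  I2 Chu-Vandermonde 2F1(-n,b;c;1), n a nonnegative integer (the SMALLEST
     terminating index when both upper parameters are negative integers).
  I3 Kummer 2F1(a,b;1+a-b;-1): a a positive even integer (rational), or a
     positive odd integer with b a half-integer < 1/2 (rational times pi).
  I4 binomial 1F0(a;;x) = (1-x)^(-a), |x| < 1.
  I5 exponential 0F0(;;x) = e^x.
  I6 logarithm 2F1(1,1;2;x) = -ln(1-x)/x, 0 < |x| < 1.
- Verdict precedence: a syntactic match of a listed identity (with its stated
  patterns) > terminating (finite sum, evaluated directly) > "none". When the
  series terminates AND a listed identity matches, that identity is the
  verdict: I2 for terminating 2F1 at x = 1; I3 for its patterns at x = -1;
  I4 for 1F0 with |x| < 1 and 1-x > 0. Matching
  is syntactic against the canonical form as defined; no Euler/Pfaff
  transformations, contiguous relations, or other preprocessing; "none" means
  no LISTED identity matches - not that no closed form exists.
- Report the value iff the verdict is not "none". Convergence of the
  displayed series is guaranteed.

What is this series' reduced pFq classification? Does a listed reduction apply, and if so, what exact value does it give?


The series (x = -1) is 2F1: upper {-9, 4}, lower {14}, prefactor 2. Verdict: the Kummer evaluation I3 matches (x = -1; c = 14 equals 1+a-b for upper {-9, 4}: listed pattern). Value: 26.

The tell: x = (-1) and (1)_k (C = 2) is k! itself.
Adjacent-term ratio: r(k) = (-1) * (k-9) (k+4) / [(k+14) (k+1)] - poly over poly, x = (-1) from leading terms; C = 2 at k = 0.


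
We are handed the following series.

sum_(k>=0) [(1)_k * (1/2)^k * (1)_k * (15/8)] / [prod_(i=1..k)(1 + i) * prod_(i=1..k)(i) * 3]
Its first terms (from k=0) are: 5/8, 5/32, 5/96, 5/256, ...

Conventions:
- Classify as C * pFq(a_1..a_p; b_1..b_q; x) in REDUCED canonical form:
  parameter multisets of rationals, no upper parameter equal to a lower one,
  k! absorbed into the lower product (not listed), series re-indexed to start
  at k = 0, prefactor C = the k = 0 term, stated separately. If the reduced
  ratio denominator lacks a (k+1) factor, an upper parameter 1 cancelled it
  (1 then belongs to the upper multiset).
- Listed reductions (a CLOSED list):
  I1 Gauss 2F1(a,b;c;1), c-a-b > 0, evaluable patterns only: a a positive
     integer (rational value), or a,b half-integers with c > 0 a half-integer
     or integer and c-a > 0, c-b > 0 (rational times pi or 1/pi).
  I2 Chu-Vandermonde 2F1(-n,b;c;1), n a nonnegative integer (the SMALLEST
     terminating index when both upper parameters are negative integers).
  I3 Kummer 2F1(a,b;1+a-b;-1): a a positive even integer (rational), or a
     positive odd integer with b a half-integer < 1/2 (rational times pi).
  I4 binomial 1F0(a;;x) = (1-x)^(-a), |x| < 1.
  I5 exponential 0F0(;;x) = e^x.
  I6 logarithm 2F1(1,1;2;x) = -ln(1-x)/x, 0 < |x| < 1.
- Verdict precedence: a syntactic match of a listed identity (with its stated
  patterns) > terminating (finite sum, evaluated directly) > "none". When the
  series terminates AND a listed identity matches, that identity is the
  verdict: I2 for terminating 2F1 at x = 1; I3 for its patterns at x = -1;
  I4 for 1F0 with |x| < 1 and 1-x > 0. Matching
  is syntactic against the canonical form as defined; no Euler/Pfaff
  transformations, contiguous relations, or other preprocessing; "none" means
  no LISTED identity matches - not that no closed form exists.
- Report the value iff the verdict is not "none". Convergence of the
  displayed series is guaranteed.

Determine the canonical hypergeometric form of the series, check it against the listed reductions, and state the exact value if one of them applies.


This is 5/8 * 2F1(1, 1; 2; 1/2) in reduced canonical form. Verdict: logarithm (I6) fires (the logarithm: parameters (1,1;2), x = 1/2). Sum: (-5/4) * ln(1/2).

Structural cue: t_0 being 5/8, the constant factors (prefactor 5/8) combine into one prefactor.
Step ratio: r(k) = (1/2) * (k+1) (k+1) / [(k+2) (k+1)] - rational; roots negated = parameters, x = (1/2), C = 5/8.
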